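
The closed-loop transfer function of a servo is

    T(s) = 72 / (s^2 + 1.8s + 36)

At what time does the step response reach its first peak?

t_p ≈ 0.5296 s

Comparing s^2 + 1.8s + 36 to s^2 + 2ζωₙs + ωₙ²: ωₙ = 6 rad/s and ζ = 1.8/(2·6) = 0.15.
ζωₙ = 1.8/2 = 0.9, so ω_d = ωₙ√(1−ζ²) = √(ωₙ² − (ζωₙ)²) = √(36 − 0.9²) = √35.19 ≈ 5.932 rad/s.
t_p = π/ω_d = π/5.932 ≈ 0.5296 s.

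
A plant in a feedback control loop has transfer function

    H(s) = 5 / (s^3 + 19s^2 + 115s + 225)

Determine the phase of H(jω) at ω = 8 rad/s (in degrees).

At s = j8: numerator = 5, denominator = -991 + j408.
∠H = ∠num − ∠den = 0° − (157.62°) = -157.6°.

∠H(j8) ≈ -157.6°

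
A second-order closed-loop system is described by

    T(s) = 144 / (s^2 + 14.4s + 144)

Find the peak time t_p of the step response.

t_p ≈ 0.3272 s

Comparing s^2 + 14.4s + 144 to s^2 + 2ζωₙs + ωₙ²: ωₙ = 12 rad/s and ζ = 14.4/(2·12) = 0.6.
ζωₙ = 14.4/2 = 7.2, so ω_d = ωₙ√(1−ζ²) = √(ωₙ² − (ζωₙ)²) = √(144 − 7.2²) = √92.16 = 9.600 rad/s.
t_p = π/ω_d = π/9.600 ≈ 0.3272 s.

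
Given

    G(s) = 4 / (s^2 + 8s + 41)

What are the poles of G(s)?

s = -4 ± 5j

The poles are the roots of the denominator s^2 + 8s + 41 = 0.
Using the quadratic formula: s = (-8 ± √(-100))/2 = -4 ± 5j.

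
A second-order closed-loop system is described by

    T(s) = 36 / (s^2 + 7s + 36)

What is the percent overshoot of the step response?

Comparing s^2 + 7s + 36 to s^2 + 2ζωₙs + ωₙ²: ωₙ = 6 rad/s and ζ = 7/(2·6) ≈ 0.5833.
%OS = 100·exp(−πζ/√(1−ζ²)) = 100·exp(−π·0.5833/√(1−0.5833²)) ≈ 10.5%.

%OS ≈ 10.5%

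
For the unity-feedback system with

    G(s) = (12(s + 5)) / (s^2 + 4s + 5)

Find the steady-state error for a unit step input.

G(s) has no poles at the origin.
This is a Type 0 system. Kp = lim_{s→0} G(s) = 60/5 = 12.
e_ss = 1/(1 + Kp) = 1/(1 + 12) = 1/13 ≈ 0.07692.

e_ss = 0.07692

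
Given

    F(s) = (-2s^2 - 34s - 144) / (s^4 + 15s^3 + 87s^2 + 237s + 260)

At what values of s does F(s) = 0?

s = -9, -8

Set the numerator to zero: -2s^2 - 34s - 144 = 0, i.e. -2·(s^2 + 17s + 72) = 0.
Factoring: (s + 9)(s + 8) = 0.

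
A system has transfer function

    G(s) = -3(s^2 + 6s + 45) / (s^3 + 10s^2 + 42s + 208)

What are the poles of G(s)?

s = -1 + 5j, -1 - 5j, -8

The poles are the roots of the denominator s^3 + 10s^2 + 42s + 208 = 0.
Trying s = -8: the polynomial evaluates to 0, so (s + 8) is a factor.
Dividing out leaves s^2 + 2s + 26 = 0.
The quadratic formula then gives s = -1 ± 5j.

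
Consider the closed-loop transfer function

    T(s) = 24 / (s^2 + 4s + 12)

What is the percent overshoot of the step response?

Comparing s^2 + 4s + 12 to s^2 + 2ζωₙs + ωₙ²: ωₙ = √12 ≈ 3.464 rad/s and ζ = 4/(2·√12) ≈ 0.5774.
%OS = 100·exp(−πζ/√(1−ζ²)) = 100·exp(−π·0.5774/√(1−0.5774²)) ≈ 10.8%.

%OS ≈ 10.8%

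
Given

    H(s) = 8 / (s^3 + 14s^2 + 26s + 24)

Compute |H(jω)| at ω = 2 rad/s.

Substitute s = j2: numerator = 8, denominator = -32 + j44.
|H(j2)| = |8| / |-32 + j44| = 8 / 54.406 ≈ 0.1470.

|H(j2)| ≈ 0.1470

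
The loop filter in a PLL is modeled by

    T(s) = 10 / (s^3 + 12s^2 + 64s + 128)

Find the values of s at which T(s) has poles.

s = -4 ± 4j, -4

The poles are the roots of the denominator s^3 + 12s^2 + 64s + 128 = 0.
Trying s = -4: the polynomial evaluates to 0, so (s + 4) is a factor.
Dividing out leaves s^2 + 8s + 32 = 0.
The quadratic formula then gives s = -4 ± 4j.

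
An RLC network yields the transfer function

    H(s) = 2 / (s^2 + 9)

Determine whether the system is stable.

The denominator s^2 + 9 factors as (s^2 + 9), giving poles at s = 3j, -3j.
Since the simple pole(s) at s = ±3j lie on the jω-axis with none in the right half-plane, the system is marginally stable.

marginally stable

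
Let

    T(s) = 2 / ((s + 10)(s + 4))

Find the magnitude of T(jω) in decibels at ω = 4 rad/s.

Substitute s = j4: numerator = 2, denominator = 24 + j56.
|T(j4)| = |2| / |24 + j56| = 2 / 60.926 ≈ 0.03283.
In decibels: 20·log₁₀(0.03283) ≈ -29.7 dB.

|T(j4)|_dB ≈ -29.7 dB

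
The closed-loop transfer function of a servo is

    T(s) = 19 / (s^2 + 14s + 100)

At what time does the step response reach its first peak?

Comparing s^2 + 14s + 100 to s^2 + 2ζωₙs + ωₙ²: ωₙ = 10 rad/s and ζ = 14/(2·10) = 0.7.
ζωₙ = 14/2 = 7, so ω_d = ωₙ√(1−ζ²) = √(ωₙ² − (ζωₙ)²) = √(100 − 7²) = √51 ≈ 7.141 rad/s.
t_p = π/ω_d = π/7.141 ≈ 0.4399 s.

t_p ≈ 0.4399 s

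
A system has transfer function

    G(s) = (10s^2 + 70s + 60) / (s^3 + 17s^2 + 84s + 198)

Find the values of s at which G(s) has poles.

The poles are the roots of the denominator s^3 + 17s^2 + 84s + 198 = 0.
Trying s = -11: the polynomial evaluates to 0, so (s + 11) is a factor.
Dividing out leaves s^2 + 6s + 18 = 0.
The quadratic formula then gives s = -3 ± 3j.

s = -11, -3 ± 3j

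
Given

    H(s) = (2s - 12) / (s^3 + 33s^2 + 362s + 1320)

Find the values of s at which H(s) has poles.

The poles are the roots of the denominator s^3 + 33s^2 + 362s + 1320 = 0.
Trying s = -11: the polynomial evaluates to 0, so (s + 11) is a factor.
Dividing out leaves s^2 + 22s + 120 = 0.
Factoring the quadratic: (s + 12)(s + 10) = 0.

s = -11, -12, -10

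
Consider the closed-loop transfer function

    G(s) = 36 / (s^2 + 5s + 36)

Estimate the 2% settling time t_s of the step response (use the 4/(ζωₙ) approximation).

t_s ≈ 1.600 s

Comparing s^2 + 5s + 36 to s^2 + 2ζωₙs + ωₙ²: ωₙ = 6 rad/s and ζ = 5/(2·6) ≈ 0.4167.
ζωₙ = 5/2 = 2.5, so t_s ≈ 4/(ζωₙ) = 4/2.5 = 1.600 s.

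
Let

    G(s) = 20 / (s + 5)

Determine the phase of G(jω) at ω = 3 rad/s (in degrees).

At s = j3: numerator = 20, denominator = 5 + j3.
∠G = ∠num − ∠den = 0° − (30.964°) = -30.96°.

∠G(j3) ≈ -30.96°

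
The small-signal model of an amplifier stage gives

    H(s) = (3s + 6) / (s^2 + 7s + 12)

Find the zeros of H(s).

s = -2

Set the numerator to zero: 3s + 6 = 0, i.e. 3·(s + 2) = 0.
So s = -2.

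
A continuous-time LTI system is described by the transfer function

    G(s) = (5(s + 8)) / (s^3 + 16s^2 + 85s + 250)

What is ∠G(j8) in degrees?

At s = j8: numerator = 40 + j40, denominator = -774 + j168.
∠G = ∠num − ∠den = 45° − (167.75°) = -122.8°.

∠G(j8) ≈ -122.8°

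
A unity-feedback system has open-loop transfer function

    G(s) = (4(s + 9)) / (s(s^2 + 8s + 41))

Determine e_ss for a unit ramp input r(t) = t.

G(s) has one pole at the origin.
This is a Type 1 system. Kv = lim_{s→0} s·G(s) = 36/41.
e_ss = 1/Kv = 1/(36/41) = 41/36 ≈ 1.139.

e_ss = 1.139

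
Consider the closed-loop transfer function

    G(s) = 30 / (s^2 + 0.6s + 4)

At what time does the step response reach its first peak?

t_p ≈ 1.589 s

Comparing s^2 + 0.6s + 4 to s^2 + 2ζωₙs + ωₙ²: ωₙ = 2 rad/s and ζ = 0.6/(2·2) = 0.15.
ζωₙ = 0.6/2 = 0.3, so ω_d = ωₙ√(1−ζ²) = √(ωₙ² − (ζωₙ)²) = √(4 − 0.3²) = √3.91 ≈ 1.977 rad/s.
t_p = π/ω_d = π/1.977 ≈ 1.589 s.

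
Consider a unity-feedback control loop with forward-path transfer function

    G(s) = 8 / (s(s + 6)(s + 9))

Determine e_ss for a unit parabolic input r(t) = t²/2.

e_ss = ∞

G(s) has one pole at the origin.
This is a Type 1 system; Ka = lim_{s→0} s^2·G(s) = 0, so the steady-state error for a parabola input is infinite.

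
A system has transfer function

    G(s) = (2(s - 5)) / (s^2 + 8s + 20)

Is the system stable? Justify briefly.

The poles can be read from the denominator factors: s = -4 + 2j, -4 - 2j.
Since all poles lie strictly in the left half-plane, the system is stable.

stable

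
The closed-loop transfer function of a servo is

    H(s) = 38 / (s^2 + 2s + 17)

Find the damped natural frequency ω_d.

Comparing s^2 + 2s + 17 to s^2 + 2ζωₙs + ωₙ²: ωₙ = √17 ≈ 4.123 rad/s and ζ = 2/(2·√17) ≈ 0.2425.
ζωₙ = 2/2 = 1, so ω_d = ωₙ√(1−ζ²) = √(ωₙ² − (ζωₙ)²) = √(17 − 1²) = √16 = 4 rad/s.

ω_d = 4 rad/s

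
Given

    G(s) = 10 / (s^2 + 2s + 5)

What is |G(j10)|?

Substitute s = j10: numerator = 10, denominator = -95 + j20.
|G(j10)| = |10| / |-95 + j20| = 10 / 97.082 ≈ 0.1030.

|G(j10)| ≈ 0.1030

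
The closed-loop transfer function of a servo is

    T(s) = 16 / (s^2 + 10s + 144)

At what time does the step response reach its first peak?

t_p ≈ 0.2880 s

Comparing s^2 + 10s + 144 to s^2 + 2ζωₙs + ωₙ²: ωₙ = 12 rad/s and ζ = 10/(2·12) ≈ 0.4167.
ζωₙ = 10/2 = 5, so ω_d = ωₙ√(1−ζ²) = √(ωₙ² − (ζωₙ)²) = √(144 − 5²) = √119 ≈ 10.91 rad/s.
t_p = π/ω_d = π/10.91 ≈ 0.2880 s.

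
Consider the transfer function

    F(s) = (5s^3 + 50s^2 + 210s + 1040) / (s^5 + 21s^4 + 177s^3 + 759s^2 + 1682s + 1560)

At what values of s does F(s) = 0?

s = -1 + 5j, -1 - 5j, -8

Set the numerator to zero: 5s^3 + 50s^2 + 210s + 1040 = 0, i.e. 5·(s^3 + 10s^2 + 42s + 208) = 0.
Factoring: (s^2 + 2s + 26)(s + 8) = 0.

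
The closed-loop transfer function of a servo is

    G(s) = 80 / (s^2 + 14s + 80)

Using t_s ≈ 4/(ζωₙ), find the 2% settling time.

Comparing s^2 + 14s + 80 to s^2 + 2ζωₙs + ωₙ²: ωₙ = √80 ≈ 8.944 rad/s and ζ = 14/(2·√80) ≈ 0.7826.
ζωₙ = 14/2 = 7, so t_s ≈ 4/(ζωₙ) = 4/7 ≈ 0.5714 s.

t_s ≈ 0.5714 s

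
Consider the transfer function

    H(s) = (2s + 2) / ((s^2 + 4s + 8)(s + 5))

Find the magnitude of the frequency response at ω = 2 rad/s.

|H(j2)| ≈ 0.09285

Substitute s = j2: numerator = 2 + j4, denominator = 4 + j48.
|H(j2)| = |2 + j4| / |4 + j48| = 4.4721 / 48.166 ≈ 0.09285.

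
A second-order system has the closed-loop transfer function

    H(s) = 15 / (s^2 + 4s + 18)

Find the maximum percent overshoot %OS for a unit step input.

%OS ≈ 18.7%

Comparing s^2 + 4s + 18 to s^2 + 2ζωₙs + ωₙ²: ωₙ = √18 ≈ 4.243 rad/s and ζ = 4/(2·√18) ≈ 0.4714.
%OS = 100·exp(−πζ/√(1−ζ²)) = 100·exp(−π·0.4714/√(1−0.4714²)) ≈ 18.7%.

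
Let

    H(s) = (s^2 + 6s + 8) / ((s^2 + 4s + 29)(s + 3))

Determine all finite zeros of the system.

Set the numerator to zero: s^2 + 6s + 8 = 0.
Factoring: (s + 4)(s + 2) = 0.

s = -4, -2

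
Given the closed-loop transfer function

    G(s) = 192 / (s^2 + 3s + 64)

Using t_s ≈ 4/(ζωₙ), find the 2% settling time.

Comparing s^2 + 3s + 64 to s^2 + 2ζωₙs + ωₙ²: ωₙ = 8 rad/s and ζ = 3/(2·8) = 0.1875.
ζωₙ = 3/2 = 1.5, so t_s ≈ 4/(ζωₙ) = 4/1.5 ≈ 2.667 s.

t_s ≈ 2.667 s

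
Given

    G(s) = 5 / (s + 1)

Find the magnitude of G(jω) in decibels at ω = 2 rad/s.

|G(j2)|_dB ≈ 6.99 dB

Substitute s = j2: numerator = 5, denominator = 1 + j2.
|G(j2)| = |5| / |1 + j2| = 5 / 2.2361 ≈ 2.236.
In decibels: 20·log₁₀(2.236) ≈ 6.99 dB.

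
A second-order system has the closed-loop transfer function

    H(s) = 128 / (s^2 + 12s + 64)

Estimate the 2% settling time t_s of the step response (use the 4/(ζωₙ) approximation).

Comparing s^2 + 12s + 64 to s^2 + 2ζωₙs + ωₙ²: ωₙ = 8 rad/s and ζ = 12/(2·8) = 0.75.
ζωₙ = 12/2 = 6, so t_s ≈ 4/(ζωₙ) = 4/6 ≈ 0.6667 s.

t_s ≈ 0.6667 s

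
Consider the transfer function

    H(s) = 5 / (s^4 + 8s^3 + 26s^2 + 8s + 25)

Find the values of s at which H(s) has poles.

The poles are the roots of the denominator s^4 + 8s^3 + 26s^2 + 8s + 25 = 0.
No real roots exist; factor into two real quadratics: (s^2 + 1)(s^2 + 8s + 25) = 0.
Each quadratic gives a conjugate pair via the quadratic formula.

s = ±j, -4 ± 3j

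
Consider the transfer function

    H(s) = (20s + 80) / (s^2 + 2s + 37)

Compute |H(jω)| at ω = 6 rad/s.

|H(j6)| ≈ 11.98

Substitute s = j6: numerator = 80 + j120, denominator = 1 + j12.
|H(j6)| = |80 + j120| / |1 + j12| = 144.22 / 12.042 ≈ 11.98.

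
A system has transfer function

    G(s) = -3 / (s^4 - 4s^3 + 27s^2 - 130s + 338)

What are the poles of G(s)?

s = -1 ± 5j, 3 ± 2j

The poles are the roots of the denominator s^4 - 4s^3 + 27s^2 - 130s + 338 = 0.
No real roots exist; factor into two real quadratics: (s^2 + 2s + 26)(s^2 - 6s + 13) = 0.
Each quadratic gives a conjugate pair via the quadratic formula.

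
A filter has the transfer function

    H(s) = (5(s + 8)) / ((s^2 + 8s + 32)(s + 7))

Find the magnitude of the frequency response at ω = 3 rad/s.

|H(j3)| ≈ 0.1687

Substitute s = j3: numerator = 40 + j15, denominator = 89 + j237.
|H(j3)| = |40 + j15| / |89 + j237| = 42.720 / 253.16 ≈ 0.1687.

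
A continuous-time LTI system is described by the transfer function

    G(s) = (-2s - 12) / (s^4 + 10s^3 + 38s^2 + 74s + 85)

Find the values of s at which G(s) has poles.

s = -1 + 2j, -1 - 2j, -4 + j, -4 - j

The poles are the roots of the denominator s^4 + 10s^3 + 38s^2 + 74s + 85 = 0.
No real roots exist; factor into two real quadratics: (s^2 + 2s + 5)(s^2 + 8s + 17) = 0.
Each quadratic gives a conjugate pair via the quadratic formula.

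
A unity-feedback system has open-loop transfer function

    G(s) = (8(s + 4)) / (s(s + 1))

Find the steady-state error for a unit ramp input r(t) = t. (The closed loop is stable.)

e_ss = 0.03125

G(s) has one pole at the origin.
This is a Type 1 system. Kv = lim_{s→0} s·G(s) = 32/1.
e_ss = 1/Kv = 1/(32) = 1/32 ≈ 0.03125.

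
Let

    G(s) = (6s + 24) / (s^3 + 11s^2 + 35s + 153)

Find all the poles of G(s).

The poles are the roots of the denominator s^3 + 11s^2 + 35s + 153 = 0.
Trying s = -9: the polynomial evaluates to 0, so (s + 9) is a factor.
Dividing out leaves s^2 + 2s + 17 = 0.
The quadratic formula then gives s = -1 ± 4j.

s = -1 ± 4j, -9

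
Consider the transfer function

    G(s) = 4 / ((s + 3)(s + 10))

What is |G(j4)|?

|G(j4)| ≈ 0.07428

Substitute s = j4: numerator = 4, denominator = 14 + j52.
|G(j4)| = |4| / |14 + j52| = 4 / 53.852 ≈ 0.07428.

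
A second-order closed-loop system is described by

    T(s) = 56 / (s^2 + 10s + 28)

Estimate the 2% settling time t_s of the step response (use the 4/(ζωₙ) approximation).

t_s ≈ 0.8000 s

Comparing s^2 + 10s + 28 to s^2 + 2ζωₙs + ωₙ²: ωₙ = √28 ≈ 5.292 rad/s and ζ = 10/(2·√28) ≈ 0.9449.
ζωₙ = 10/2 = 5, so t_s ≈ 4/(ζωₙ) = 4/5 = 0.8000 s.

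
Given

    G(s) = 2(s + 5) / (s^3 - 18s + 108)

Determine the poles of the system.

The poles are the roots of the denominator s^3 - 18s + 108 = 0.
Trying s = -6: the polynomial evaluates to 0, so (s + 6) is a factor.
Dividing out leaves s^2 - 6s + 18 = 0.
The quadratic formula then gives s = 3 ± 3j.

s = 3 + 3j, 3 - 3j, -6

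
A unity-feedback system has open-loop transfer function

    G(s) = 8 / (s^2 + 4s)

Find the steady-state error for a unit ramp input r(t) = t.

e_ss = 0.5000

G(s) has one pole at the origin.
This is a Type 1 system. Kv = lim_{s→0} s·G(s) = 8/4 = 2.
e_ss = 1/Kv = 1/(2) = 1/2 ≈ 0.5000.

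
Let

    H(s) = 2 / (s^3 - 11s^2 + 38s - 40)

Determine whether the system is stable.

The denominator s^3 - 11s^2 + 38s - 40 factors as (s - 4)(s - 5)(s - 2), giving poles at s = 4, 5, 2.
Since the pole(s) at s = 4, 5, 2 lie in the right half-plane, the system is unstable.

unstable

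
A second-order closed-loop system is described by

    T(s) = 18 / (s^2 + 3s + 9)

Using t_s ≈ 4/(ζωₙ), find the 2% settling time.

t_s ≈ 2.667 s

Comparing s^2 + 3s + 9 to s^2 + 2ζωₙs + ωₙ²: ωₙ = 3 rad/s and ζ = 3/(2·3) = 0.5.
ζωₙ = 3/2 = 1.5, so t_s ≈ 4/(ζωₙ) = 4/1.5 ≈ 2.667 s.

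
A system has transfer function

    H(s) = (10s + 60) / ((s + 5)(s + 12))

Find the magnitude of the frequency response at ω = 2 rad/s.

Substitute s = j2: numerator = 60 + j20, denominator = 56 + j34.
|H(j2)| = |60 + j20| / |56 + j34| = 63.246 / 65.513 ≈ 0.9654.

|H(j2)| ≈ 0.9654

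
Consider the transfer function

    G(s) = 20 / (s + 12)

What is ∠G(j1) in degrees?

∠G(j1) ≈ -4.764°

At s = j1: numerator = 20, denominator = 12 + j1.
∠G = ∠num − ∠den = 0° − (4.7636°) = -4.764°.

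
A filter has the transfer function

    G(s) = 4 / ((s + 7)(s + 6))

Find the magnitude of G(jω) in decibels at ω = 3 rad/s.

|G(j3)|_dB ≈ -22.1 dB

Substitute s = j3: numerator = 4, denominator = 33 + j39.
|G(j3)| = |4| / |33 + j39| = 4 / 51.088 ≈ 0.07830.
In decibels: 20·log₁₀(0.07830) ≈ -22.1 dB.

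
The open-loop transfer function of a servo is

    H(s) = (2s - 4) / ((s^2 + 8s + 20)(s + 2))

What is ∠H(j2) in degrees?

At s = j2: numerator = -4 + j4, denominator = j64.
∠H = ∠num − ∠den = 135° − (90°) = 45°.

∠H(j2) ≈ 45°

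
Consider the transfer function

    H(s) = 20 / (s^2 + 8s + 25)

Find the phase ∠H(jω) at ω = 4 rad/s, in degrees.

∠H(j4) ≈ -74.29°

At s = j4: numerator = 20, denominator = 9 + j32.
∠H = ∠num − ∠den = 0° − (74.291°) = -74.29°.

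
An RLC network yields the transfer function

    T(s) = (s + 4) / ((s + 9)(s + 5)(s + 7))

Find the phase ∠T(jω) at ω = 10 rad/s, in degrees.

∠T(j10) ≈ -98.26°

At s = j10: numerator = 4 + j10, denominator = -1785 + j430.
∠T = ∠num − ∠den = 68.199° − (166.46°) = -98.26°.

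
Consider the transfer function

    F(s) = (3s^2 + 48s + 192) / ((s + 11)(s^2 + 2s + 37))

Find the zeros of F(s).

s = -8, -8

Set the numerator to zero: 3s^2 + 48s + 192 = 0, i.e. 3·(s^2 + 16s + 64) = 0.
Factoring: (s + 8)^2 = 0.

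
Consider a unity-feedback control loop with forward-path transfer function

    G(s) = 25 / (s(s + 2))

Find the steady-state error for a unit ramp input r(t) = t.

G(s) has one pole at the origin.
This is a Type 1 system. Kv = lim_{s→0} s·G(s) = 25/2.
e_ss = 1/Kv = 1/(25/2) = 2/25 ≈ 0.08000.

e_ss = 0.08000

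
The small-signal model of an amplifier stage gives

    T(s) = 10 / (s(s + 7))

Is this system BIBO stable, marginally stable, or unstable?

marginally stable

The poles can be read from the denominator factors: s = 0, -7.
Since the simple pole(s) at s = 0 lie on the jω-axis with none in the right half-plane, the system is marginally stable.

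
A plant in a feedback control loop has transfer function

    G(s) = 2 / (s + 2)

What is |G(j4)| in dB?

|G(j4)|_dB ≈ -6.99 dB

Substitute s = j4: numerator = 2, denominator = 2 + j4.
|G(j4)| = |2| / |2 + j4| = 2 / 4.4721 ≈ 0.4472.
In decibels: 20·log₁₀(0.4472) ≈ -6.99 dB.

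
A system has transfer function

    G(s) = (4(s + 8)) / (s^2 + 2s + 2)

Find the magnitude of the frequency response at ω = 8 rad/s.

Substitute s = j8: numerator = 32 + j32, denominator = -62 + j16.
|G(j8)| = |32 + j32| / |-62 + j16| = 45.255 / 64.031 ≈ 0.7068.

|G(j8)| ≈ 0.7068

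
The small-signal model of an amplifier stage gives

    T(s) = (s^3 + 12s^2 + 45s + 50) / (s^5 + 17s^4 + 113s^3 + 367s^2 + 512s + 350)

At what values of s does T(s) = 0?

Set the numerator to zero: s^3 + 12s^2 + 45s + 50 = 0.
Factoring: (s + 5)^2(s + 2) = 0.

s = -5, -5, -2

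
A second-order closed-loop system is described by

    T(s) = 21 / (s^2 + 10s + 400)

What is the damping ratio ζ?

ζ = 0.25

Compare the denominator to the standard form s^2 + 2ζωₙs + ωₙ².
ωₙ² = 400, so ωₙ = 20 rad/s.
2ζωₙ = 10, so ζ = 10/(2·20) = 0.25.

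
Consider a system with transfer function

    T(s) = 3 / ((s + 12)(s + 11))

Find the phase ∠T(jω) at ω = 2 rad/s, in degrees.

∠T(j2) ≈ -19.77°

At s = j2: numerator = 3, denominator = 128 + j46.
∠T = ∠num − ∠den = 0° − (19.767°) = -19.77°.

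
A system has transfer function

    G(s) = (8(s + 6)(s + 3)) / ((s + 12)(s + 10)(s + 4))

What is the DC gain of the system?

At s = 0 each factor (s + a) contributes a and each (s^2 + bs + c) contributes c.
G(0) = 8·(6) · (3) / ((12) · (10) · (4)) = 144/480 = 3/10.

G(0) = 3/10 ≈ 0.3000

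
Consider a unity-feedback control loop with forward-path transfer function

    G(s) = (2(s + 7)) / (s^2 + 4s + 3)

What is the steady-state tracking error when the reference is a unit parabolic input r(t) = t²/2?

e_ss = ∞

G(s) has no poles at the origin.
This is a Type 0 system; Ka = lim_{s→0} s^2·G(s) = 0, so the steady-state error for a parabola input is infinite.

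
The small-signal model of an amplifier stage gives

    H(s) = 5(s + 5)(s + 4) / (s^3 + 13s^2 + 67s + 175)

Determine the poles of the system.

The poles are the roots of the denominator s^3 + 13s^2 + 67s + 175 = 0.
Trying s = -7: the polynomial evaluates to 0, so (s + 7) is a factor.
Dividing out leaves s^2 + 6s + 25 = 0.
The quadratic formula then gives s = -3 ± 4j.

s = -3 ± 4j, -7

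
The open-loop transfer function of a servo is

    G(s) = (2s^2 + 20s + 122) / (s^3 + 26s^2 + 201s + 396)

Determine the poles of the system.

s = -12, -11, -3

The poles are the roots of the denominator s^3 + 26s^2 + 201s + 396 = 0.
Trying s = -12: the polynomial evaluates to 0, so (s + 12) is a factor.
Dividing out leaves s^2 + 14s + 33 = 0.
Factoring the quadratic: (s + 11)(s + 3) = 0.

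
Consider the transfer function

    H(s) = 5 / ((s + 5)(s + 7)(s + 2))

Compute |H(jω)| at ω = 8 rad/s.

Substitute s = j8: numerator = 5, denominator = -826 - j40.
|H(j8)| = |5| / |-826 - j40| = 5 / 826.97 ≈ 0.006046.

|H(j8)| ≈ 0.006046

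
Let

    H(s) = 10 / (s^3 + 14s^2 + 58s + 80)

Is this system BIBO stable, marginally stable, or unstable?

The denominator s^3 + 14s^2 + 58s + 80 factors as (s + 8)(s^2 + 6s + 10), giving poles at s = -8, -3 ± j.
Since all poles lie strictly in the left half-plane, the system is stable.

stable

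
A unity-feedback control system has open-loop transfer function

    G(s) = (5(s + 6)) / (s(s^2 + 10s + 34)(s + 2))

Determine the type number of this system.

The denominator has 1 factor of s at the origin (free integrator), so this is a Type 1 system.

Type 1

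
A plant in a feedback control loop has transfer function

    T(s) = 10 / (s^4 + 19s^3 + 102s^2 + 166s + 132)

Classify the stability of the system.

The denominator s^4 + 19s^3 + 102s^2 + 166s + 132 factors as (s^2 + 2s + 2)(s + 6)(s + 11), giving poles at s = -1 ± j, -6, -11.
Since all poles lie strictly in the left half-plane, the system is stable.

stable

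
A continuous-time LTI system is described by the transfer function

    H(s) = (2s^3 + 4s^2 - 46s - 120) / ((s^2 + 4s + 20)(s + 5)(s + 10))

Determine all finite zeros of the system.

Set the numerator to zero: 2s^3 + 4s^2 - 46s - 120 = 0, i.e. 2·(s^3 + 2s^2 - 23s - 60) = 0.
Factoring: (s + 3)(s + 4)(s - 5) = 0.

s = -3, -4, 5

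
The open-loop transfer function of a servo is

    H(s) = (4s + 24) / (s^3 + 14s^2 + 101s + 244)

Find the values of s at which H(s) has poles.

s = -5 ± 6j, -4

The poles are the roots of the denominator s^3 + 14s^2 + 101s + 244 = 0.
Trying s = -4: the polynomial evaluates to 0, so (s + 4) is a factor.
Dividing out leaves s^2 + 10s + 61 = 0.
The quadratic formula then gives s = -5 ± 6j.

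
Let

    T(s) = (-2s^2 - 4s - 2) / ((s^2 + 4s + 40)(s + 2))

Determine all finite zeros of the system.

s = -1, -1

Set the numerator to zero: -2s^2 - 4s - 2 = 0, i.e. -2·(s^2 + 2s + 1) = 0.
Factoring: (s + 1)^2 = 0.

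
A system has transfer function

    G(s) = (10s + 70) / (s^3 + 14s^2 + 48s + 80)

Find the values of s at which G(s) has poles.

s = -2 ± 2j, -10

The poles are the roots of the denominator s^3 + 14s^2 + 48s + 80 = 0.
Trying s = -10: the polynomial evaluates to 0, so (s + 10) is a factor.
Dividing out leaves s^2 + 4s + 8 = 0.
The quadratic formula then gives s = -2 ± 2j.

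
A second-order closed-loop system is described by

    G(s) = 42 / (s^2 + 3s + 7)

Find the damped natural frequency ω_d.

Comparing s^2 + 3s + 7 to s^2 + 2ζωₙs + ωₙ²: ωₙ = √7 ≈ 2.646 rad/s and ζ = 3/(2·√7) ≈ 0.5669.
ζωₙ = 3/2 = 1.5, so ω_d = ωₙ√(1−ζ²) = √(ωₙ² − (ζωₙ)²) = √(7 − 1.5²) = √4.75 ≈ 2.179 rad/s.

ω_d ≈ 2.179 rad/s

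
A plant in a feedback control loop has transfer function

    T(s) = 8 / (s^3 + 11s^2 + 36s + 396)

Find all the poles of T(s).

s = 6j, -6j, -11

The poles are the roots of the denominator s^3 + 11s^2 + 36s + 396 = 0.
Trying s = -11: the polynomial evaluates to 0, so (s + 11) is a factor.
Dividing out leaves s^2 + 36 = 0.
The quadratic formula then gives s = 0 ± 6j.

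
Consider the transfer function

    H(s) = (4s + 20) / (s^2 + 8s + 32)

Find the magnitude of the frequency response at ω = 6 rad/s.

|H(j6)| ≈ 0.6486

Substitute s = j6: numerator = 20 + j24, denominator = -4 + j48.
|H(j6)| = |20 + j24| / |-4 + j48| = 31.241 / 48.166 ≈ 0.6486.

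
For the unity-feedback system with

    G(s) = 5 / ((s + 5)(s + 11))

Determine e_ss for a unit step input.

G(s) has no poles at the origin.
This is a Type 0 system. Kp = lim_{s→0} G(s) = 5/55 = 1/11.
e_ss = 1/(1 + Kp) = 1/(1 + 1/11) = 11/12 ≈ 0.9167.

e_ss = 0.9167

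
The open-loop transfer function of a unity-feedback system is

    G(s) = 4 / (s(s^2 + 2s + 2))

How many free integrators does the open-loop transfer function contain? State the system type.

The denominator has 1 factor of s at the origin (free integrator), so this is a Type 1 system.

Type 1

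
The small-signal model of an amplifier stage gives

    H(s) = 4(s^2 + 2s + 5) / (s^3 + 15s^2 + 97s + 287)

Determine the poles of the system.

The poles are the roots of the denominator s^3 + 15s^2 + 97s + 287 = 0.
Trying s = -7: the polynomial evaluates to 0, so (s + 7) is a factor.
Dividing out leaves s^2 + 8s + 41 = 0.
The quadratic formula then gives s = -4 ± 5j.

s = -4 + 5j, -4 - 5j, -7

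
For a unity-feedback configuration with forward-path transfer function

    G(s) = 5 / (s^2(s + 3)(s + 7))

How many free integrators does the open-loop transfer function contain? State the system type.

Type 2

The denominator has 2 factors of s at the origin (free integrators), so this is a Type 2 system.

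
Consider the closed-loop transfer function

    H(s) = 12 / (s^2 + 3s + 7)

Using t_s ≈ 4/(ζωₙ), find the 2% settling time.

Comparing s^2 + 3s + 7 to s^2 + 2ζωₙs + ωₙ²: ωₙ = √7 ≈ 2.646 rad/s and ζ = 3/(2·√7) ≈ 0.5669.
ζωₙ = 3/2 = 1.5, so t_s ≈ 4/(ζωₙ) = 4/1.5 ≈ 2.667 s.

t_s ≈ 2.667 s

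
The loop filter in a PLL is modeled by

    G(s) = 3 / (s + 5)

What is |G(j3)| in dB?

Substitute s = j3: numerator = 3, denominator = 5 + j3.
|G(j3)| = |3| / |5 + j3| = 3 / 5.8310 ≈ 0.5145.
In decibels: 20·log₁₀(0.5145) ≈ -5.77 dB.

|G(j3)|_dB ≈ -5.77 dB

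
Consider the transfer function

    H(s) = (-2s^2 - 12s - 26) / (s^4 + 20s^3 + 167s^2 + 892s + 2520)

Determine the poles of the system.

s = -2 ± 6j, -7, -9

The poles are the roots of the denominator s^4 + 20s^3 + 167s^2 + 892s + 2520 = 0.
Trying s = -7: the polynomial evaluates to 0, so (s + 7) is a factor.
Dividing out leaves s^3 + 13s^2 + 76s + 360 = 0.
This factors further as (s^2 + 4s + 40)(s + 9) = 0.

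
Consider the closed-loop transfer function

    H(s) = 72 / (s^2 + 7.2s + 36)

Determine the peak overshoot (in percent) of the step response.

Comparing s^2 + 7.2s + 36 to s^2 + 2ζωₙs + ωₙ²: ωₙ = 6 rad/s and ζ = 7.2/(2·6) = 0.6.
%OS = 100·exp(−πζ/√(1−ζ²)) = 100·exp(−π·0.6/√(1−0.6²)) ≈ 9.48%.

%OS ≈ 9.48%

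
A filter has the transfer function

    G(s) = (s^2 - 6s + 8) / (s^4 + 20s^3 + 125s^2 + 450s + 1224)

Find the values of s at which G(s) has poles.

s = -1 ± 4j, -6, -12

The poles are the roots of the denominator s^4 + 20s^3 + 125s^2 + 450s + 1224 = 0.
Trying s = -6: the polynomial evaluates to 0, so (s + 6) is a factor.
Dividing out leaves s^3 + 14s^2 + 41s + 204 = 0.
This factors further as (s^2 + 2s + 17)(s + 12) = 0.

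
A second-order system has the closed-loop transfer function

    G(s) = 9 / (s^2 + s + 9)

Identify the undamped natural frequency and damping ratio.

Compare the denominator to the standard form s^2 + 2ζωₙs + ωₙ².
ωₙ² = 9, so ωₙ = 3 rad/s.
2ζωₙ = 1, so ζ = 1/(2·3) ≈ 0.1667.

ωₙ = 3 rad/s, ζ ≈ 0.1667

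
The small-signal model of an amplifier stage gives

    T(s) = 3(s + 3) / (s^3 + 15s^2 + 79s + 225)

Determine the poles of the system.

s = -3 + 4j, -3 - 4j, -9

The poles are the roots of the denominator s^3 + 15s^2 + 79s + 225 = 0.
Trying s = -9: the polynomial evaluates to 0, so (s + 9) is a factor.
Dividing out leaves s^2 + 6s + 25 = 0.
The quadratic formula then gives s = -3 ± 4j.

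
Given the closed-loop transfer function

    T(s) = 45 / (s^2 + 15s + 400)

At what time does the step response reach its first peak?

Comparing s^2 + 15s + 400 to s^2 + 2ζωₙs + ωₙ²: ωₙ = 20 rad/s and ζ = 15/(2·20) = 0.375.
ζωₙ = 15/2 = 7.5, so ω_d = ωₙ√(1−ζ²) = √(ωₙ² − (ζωₙ)²) = √(400 − 7.5²) = √343.75 ≈ 18.54 rad/s.
t_p = π/ω_d = π/18.54 ≈ 0.1694 s.

t_p ≈ 0.1694 s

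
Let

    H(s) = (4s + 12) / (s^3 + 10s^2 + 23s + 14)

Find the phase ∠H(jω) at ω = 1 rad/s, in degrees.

At s = j1: numerator = 12 + j4, denominator = 4 + j22.
∠H = ∠num − ∠den = 18.435° − (79.695°) = -61.26°.

∠H(j1) ≈ -61.26°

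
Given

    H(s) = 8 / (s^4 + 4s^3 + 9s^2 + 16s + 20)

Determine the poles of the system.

The poles are the roots of the denominator s^4 + 4s^3 + 9s^2 + 16s + 20 = 0.
No real roots exist; factor into two real quadratics: (s^2 + 4)(s^2 + 4s + 5) = 0.
Each quadratic gives a conjugate pair via the quadratic formula.

s = 2j, -2j, -2 + j, -2 - j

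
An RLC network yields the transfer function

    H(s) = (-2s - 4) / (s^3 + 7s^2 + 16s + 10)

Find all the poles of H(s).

The poles are the roots of the denominator s^3 + 7s^2 + 16s + 10 = 0.
Trying s = -1: the polynomial evaluates to 0, so (s + 1) is a factor.
Dividing out leaves s^2 + 6s + 10 = 0.
The quadratic formula then gives s = -3 ± 1j.

s = -3 + j, -3 - j, -1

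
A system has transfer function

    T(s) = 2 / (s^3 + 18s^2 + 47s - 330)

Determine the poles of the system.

The poles are the roots of the denominator s^3 + 18s^2 + 47s - 330 = 0.
Trying s = 3: the polynomial evaluates to 0, so (s - 3) is a factor.
Dividing out leaves s^2 + 21s + 110 = 0.
Factoring the quadratic: (s + 10)(s + 11) = 0.

s = 3, -10, -11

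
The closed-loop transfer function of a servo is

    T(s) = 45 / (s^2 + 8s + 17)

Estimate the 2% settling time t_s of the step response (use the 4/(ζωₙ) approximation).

Comparing s^2 + 8s + 17 to s^2 + 2ζωₙs + ωₙ²: ωₙ = √17 ≈ 4.123 rad/s and ζ = 8/(2·√17) ≈ 0.9701.
ζωₙ = 8/2 = 4, so t_s ≈ 4/(ζωₙ) = 4/4 = 1 s.

t_s ≈ 1 s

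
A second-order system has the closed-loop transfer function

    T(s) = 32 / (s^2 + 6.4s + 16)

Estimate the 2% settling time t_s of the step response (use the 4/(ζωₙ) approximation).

t_s ≈ 1.250 s

Comparing s^2 + 6.4s + 16 to s^2 + 2ζωₙs + ωₙ²: ωₙ = 4 rad/s and ζ = 6.4/(2·4) = 0.8.
ζωₙ = 6.4/2 = 3.2, so t_s ≈ 4/(ζωₙ) = 4/3.2 = 1.250 s.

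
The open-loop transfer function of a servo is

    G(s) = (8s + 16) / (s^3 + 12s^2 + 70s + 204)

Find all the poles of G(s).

The poles are the roots of the denominator s^3 + 12s^2 + 70s + 204 = 0.
Trying s = -6: the polynomial evaluates to 0, so (s + 6) is a factor.
Dividing out leaves s^2 + 6s + 34 = 0.
The quadratic formula then gives s = -3 ± 5j.

s = -3 ± 5j, -6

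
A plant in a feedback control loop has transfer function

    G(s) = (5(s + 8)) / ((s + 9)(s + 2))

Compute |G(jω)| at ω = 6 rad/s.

|G(j6)| ≈ 0.7309

Substitute s = j6: numerator = 40 + j30, denominator = -18 + j66.
|G(j6)| = |40 + j30| / |-18 + j66| = 50 / 68.411 ≈ 0.7309.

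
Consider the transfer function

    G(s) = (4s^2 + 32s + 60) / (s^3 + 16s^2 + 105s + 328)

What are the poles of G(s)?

The poles are the roots of the denominator s^3 + 16s^2 + 105s + 328 = 0.
Trying s = -8: the polynomial evaluates to 0, so (s + 8) is a factor.
Dividing out leaves s^2 + 8s + 41 = 0.
The quadratic formula then gives s = -4 ± 5j.

s = -4 + 5j, -4 - 5j, -8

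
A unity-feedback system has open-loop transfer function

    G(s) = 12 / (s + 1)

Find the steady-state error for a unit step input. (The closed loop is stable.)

G(s) has no poles at the origin.
This is a Type 0 system. Kp = lim_{s→0} G(s) = 12/1.
e_ss = 1/(1 + Kp) = 1/(1 + 12) = 1/13 ≈ 0.07692.

e_ss = 0.07692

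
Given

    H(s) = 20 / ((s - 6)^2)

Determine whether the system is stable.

The poles can be read from the denominator factors: s = 6, 6.
Since the pole(s) at s = 6, 6 lie in the right half-plane, the system is unstable.

unstable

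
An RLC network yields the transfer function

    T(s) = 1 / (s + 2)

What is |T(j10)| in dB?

|T(j10)|_dB ≈ -20.2 dB

Substitute s = j10: numerator = 1, denominator = 2 + j10.
|T(j10)| = |1| / |2 + j10| = 1 / 10.198 ≈ 0.09806.
In decibels: 20·log₁₀(0.09806) ≈ -20.2 dB.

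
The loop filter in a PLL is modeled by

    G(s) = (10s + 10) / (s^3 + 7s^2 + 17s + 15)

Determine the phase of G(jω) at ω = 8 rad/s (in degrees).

At s = j8: numerator = 10 + j80, denominator = -433 - j376.
∠G = ∠num − ∠den = 82.875° − (-139.03°) = 221.9°, which wraps to -138.1°.

∠G(j8) ≈ -138.1°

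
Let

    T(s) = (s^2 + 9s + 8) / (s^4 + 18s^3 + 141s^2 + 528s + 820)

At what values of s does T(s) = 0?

Set the numerator to zero: s^2 + 9s + 8 = 0.
Factoring: (s + 1)(s + 8) = 0.

s = -1, -8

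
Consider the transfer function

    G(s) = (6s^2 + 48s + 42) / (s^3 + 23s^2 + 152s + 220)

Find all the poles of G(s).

s = -2, -10, -11

The poles are the roots of the denominator s^3 + 23s^2 + 152s + 220 = 0.
Trying s = -2: the polynomial evaluates to 0, so (s + 2) is a factor.
Dividing out leaves s^2 + 21s + 110 = 0.
Factoring the quadratic: (s + 10)(s + 11) = 0.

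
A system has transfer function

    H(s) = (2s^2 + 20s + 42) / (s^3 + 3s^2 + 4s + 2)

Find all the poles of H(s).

The poles are the roots of the denominator s^3 + 3s^2 + 4s + 2 = 0.
Trying s = -1: the polynomial evaluates to 0, so (s + 1) is a factor.
Dividing out leaves s^2 + 2s + 2 = 0.
The quadratic formula then gives s = -1 ± 1j.

s = -1 + j, -1 - j, -1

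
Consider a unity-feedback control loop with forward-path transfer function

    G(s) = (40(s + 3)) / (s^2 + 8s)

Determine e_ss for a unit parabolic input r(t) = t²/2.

e_ss = ∞

G(s) has one pole at the origin.
This is a Type 1 system; Ka = lim_{s→0} s^2·G(s) = 0, so the steady-state error for a parabola input is infinite.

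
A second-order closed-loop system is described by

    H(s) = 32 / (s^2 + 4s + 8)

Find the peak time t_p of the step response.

t_p ≈ 1.571 s

Comparing s^2 + 4s + 8 to s^2 + 2ζωₙs + ωₙ²: ωₙ = √8 ≈ 2.828 rad/s and ζ = 4/(2·√8) ≈ 0.7071.
ζωₙ = 4/2 = 2, so ω_d = ωₙ√(1−ζ²) = √(ωₙ² − (ζωₙ)²) = √(8 − 2²) = √4 = 2 rad/s.
t_p = π/ω_d = π/2 ≈ 1.571 s.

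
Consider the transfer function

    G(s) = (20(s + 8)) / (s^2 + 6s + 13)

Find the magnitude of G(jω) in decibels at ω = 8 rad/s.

|G(j8)|_dB ≈ 10.2 dB

Substitute s = j8: numerator = 160 + j160, denominator = -51 + j48.
|G(j8)| = |160 + j160| / |-51 + j48| = 226.27 / 70.036 ≈ 3.231.
In decibels: 20·log₁₀(3.231) ≈ 10.2 dB.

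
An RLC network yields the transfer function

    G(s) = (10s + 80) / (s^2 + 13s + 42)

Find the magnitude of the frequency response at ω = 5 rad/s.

|G(j5)| ≈ 1.404

Substitute s = j5: numerator = 80 + j50, denominator = 17 + j65.
|G(j5)| = |80 + j50| / |17 + j65| = 94.340 / 67.186 ≈ 1.404.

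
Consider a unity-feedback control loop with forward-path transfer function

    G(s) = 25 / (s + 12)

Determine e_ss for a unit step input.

G(s) has no poles at the origin.
This is a Type 0 system. Kp = lim_{s→0} G(s) = 25/12.
e_ss = 1/(1 + Kp) = 1/(1 + 25/12) = 12/37 ≈ 0.3243.

e_ss = 0.3243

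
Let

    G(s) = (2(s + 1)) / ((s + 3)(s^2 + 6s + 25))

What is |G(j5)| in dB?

Substitute s = j5: numerator = 2 + j10, denominator = -150 + j90.
|G(j5)| = |2 + j10| / |-150 + j90| = 10.198 / 174.93 ≈ 0.05830.
In decibels: 20·log₁₀(0.05830) ≈ -24.7 dB.

|G(j5)|_dB ≈ -24.7 dB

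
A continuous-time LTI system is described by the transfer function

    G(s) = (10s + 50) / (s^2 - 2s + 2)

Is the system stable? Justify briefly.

The poles can be read from the denominator factors: s = 1 ± j.
Since the pole(s) at s = 1 + j, 1 - j lie in the right half-plane, the system is unstable.

unstable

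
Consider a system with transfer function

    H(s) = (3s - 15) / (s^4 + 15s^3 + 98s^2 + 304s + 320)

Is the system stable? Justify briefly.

The denominator s^4 + 15s^3 + 98s^2 + 304s + 320 factors as (s^2 + 8s + 32)(s + 5)(s + 2), giving poles at s = -4 ± 4j, -5, -2.
Since all poles lie strictly in the left half-plane, the system is stable.

stable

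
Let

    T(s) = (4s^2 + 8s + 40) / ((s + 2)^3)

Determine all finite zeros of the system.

s = -1 + 3j, -1 - 3j

Set the numerator to zero: 4s^2 + 8s + 40 = 0, i.e. 4·(s^2 + 2s + 10) = 0.
Factoring: (s^2 + 2s + 10) = 0.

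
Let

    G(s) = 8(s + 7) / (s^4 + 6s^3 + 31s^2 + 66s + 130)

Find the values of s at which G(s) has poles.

The poles are the roots of the denominator s^4 + 6s^3 + 31s^2 + 66s + 130 = 0.
No real roots exist; factor into two real quadratics: (s^2 + 2s + 10)(s^2 + 4s + 13) = 0.
Each quadratic gives a conjugate pair via the quadratic formula.

s = -1 ± 3j, -2 ± 3j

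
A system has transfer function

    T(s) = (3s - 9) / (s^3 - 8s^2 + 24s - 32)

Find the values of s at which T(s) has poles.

The poles are the roots of the denominator s^3 - 8s^2 + 24s - 32 = 0.
Trying s = 4: the polynomial evaluates to 0, so (s - 4) is a factor.
Dividing out leaves s^2 - 4s + 8 = 0.
The quadratic formula then gives s = 2 ± 2j.

s = 2 + 2j, 2 - 2j, 4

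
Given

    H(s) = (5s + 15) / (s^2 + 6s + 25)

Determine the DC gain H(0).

Set s = 0: H(0) = (15) / (25) = 3/5.

H(0) = 3/5 ≈ 0.6000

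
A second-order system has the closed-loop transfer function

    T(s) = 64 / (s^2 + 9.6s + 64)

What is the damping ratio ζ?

ζ = 0.6

Compare the denominator to the standard form s^2 + 2ζωₙs + ωₙ².
ωₙ² = 64, so ωₙ = 8 rad/s.
2ζωₙ = 9.6, so ζ = 9.6/(2·8) = 0.6.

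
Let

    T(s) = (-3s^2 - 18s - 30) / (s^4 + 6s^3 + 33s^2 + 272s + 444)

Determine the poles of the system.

s = 1 ± 6j, -6, -2

The poles are the roots of the denominator s^4 + 6s^3 + 33s^2 + 272s + 444 = 0.
Trying s = -6: the polynomial evaluates to 0, so (s + 6) is a factor.
Dividing out leaves s^3 + 33s + 74 = 0.
This factors further as (s^2 - 2s + 37)(s + 2) = 0.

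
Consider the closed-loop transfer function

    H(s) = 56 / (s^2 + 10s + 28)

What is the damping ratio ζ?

ζ ≈ 0.9449

Compare the denominator to the standard form s^2 + 2ζωₙs + ωₙ².
ωₙ² = 28, so ωₙ = √28 ≈ 5.292 rad/s.
2ζωₙ = 10, so ζ = 10/(2·√28) ≈ 0.9449.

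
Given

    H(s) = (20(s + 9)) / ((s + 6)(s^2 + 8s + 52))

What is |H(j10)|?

|H(j10)| ≈ 0.2473

Substitute s = j10: numerator = 180 + j200, denominator = -1088.
|H(j10)| = |180 + j200| / |-1088| = 269.07 / 1088 ≈ 0.2473.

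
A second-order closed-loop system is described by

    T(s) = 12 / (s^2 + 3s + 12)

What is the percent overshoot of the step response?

Comparing s^2 + 3s + 12 to s^2 + 2ζωₙs + ωₙ²: ωₙ = √12 ≈ 3.464 rad/s and ζ = 3/(2·√12) ≈ 0.4330.
%OS = 100·exp(−πζ/√(1−ζ²)) = 100·exp(−π·0.4330/√(1−0.4330²)) ≈ 22.1%.

%OS ≈ 22.1%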